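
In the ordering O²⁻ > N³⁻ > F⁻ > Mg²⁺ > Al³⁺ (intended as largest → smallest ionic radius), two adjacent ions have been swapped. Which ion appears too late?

Check each adjacent pair. O²⁻ and N³⁻ are reversed: O²⁻ and N³⁻ share 10 electrons; the higher nuclear charge on O (Z=8) contracts it more, so O²⁻ < N³⁻. No other neighbouring pair contradicts the periodic trends, so N³⁻ is the ion listed too late.

N³⁻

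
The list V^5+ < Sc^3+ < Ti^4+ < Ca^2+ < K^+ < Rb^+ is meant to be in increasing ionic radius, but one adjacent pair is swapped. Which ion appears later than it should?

Scanning neighbour by neighbour, only Sc^3+/Ti^4+ violates a trend: they are isoelectronic (18 e⁻) and Ti has more protons than Sc (22 vs 21), making Ti^4+ smaller. That makes Ti^4+ the one sitting a position late relative to where it belongs.

Ti^4+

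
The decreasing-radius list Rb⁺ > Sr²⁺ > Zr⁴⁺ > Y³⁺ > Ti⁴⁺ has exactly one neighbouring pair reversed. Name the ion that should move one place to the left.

Y³⁺

Scanning neighbour by neighbour, only Zr⁴⁺/Y³⁺ violates a trend: Zr⁴⁺ and Y³⁺ share 36 electrons; the higher nuclear charge on Zr (Z=40) contracts it more, so Zr⁴⁺ < Y³⁺. That makes Y³⁺ the one sitting a position late relative to where it belongs.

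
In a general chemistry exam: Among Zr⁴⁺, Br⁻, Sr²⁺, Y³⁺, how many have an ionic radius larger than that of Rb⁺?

1

Isoelectronic series (36 e⁻ each). Size is set by nuclear charge: more protons means a smaller ion. Zr⁴⁺ (Z=40), Y³⁺ (Z=39), Sr²⁺ (Z=38), Rb⁺ (Z=37), Br⁻ (Z=35).
Relative to Rb⁺, the ions that are larger are Br⁻. Count: 1.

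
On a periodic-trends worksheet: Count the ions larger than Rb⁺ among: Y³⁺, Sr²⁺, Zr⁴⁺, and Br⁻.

1

Each ion has 36 electrons. The ranking follows nuclear charge in reverse — greater Z gives a smaller radius. Zr⁴⁺ (Z=40), Y³⁺ (Z=39), Sr²⁺ (Z=38), Rb⁺ (Z=37), Br⁻ (Z=35).
Overall: Zr⁴⁺ < Y³⁺ < Sr²⁺ < Rb⁺ < Br⁻. Rb⁺ has 3 below it and 1 above. That's 1.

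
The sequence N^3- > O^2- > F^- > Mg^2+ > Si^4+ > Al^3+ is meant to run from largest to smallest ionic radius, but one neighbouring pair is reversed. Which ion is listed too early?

Check each adjacent pair. Si^4+ and Al^3+ are reversed: both have 10 electrons but Z(Si)=14 > Z(Al)=13, so Si^4+ should be the smaller of the two. No other neighbouring pair contradicts the periodic trends, so Si^4+ is the ion listed too early.

Si^4+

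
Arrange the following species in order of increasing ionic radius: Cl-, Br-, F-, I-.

F- < Cl- < Br- < I-

These ions sit in one column with identical charge. Each step down the periodic table adds a principal shell, increasing the radius.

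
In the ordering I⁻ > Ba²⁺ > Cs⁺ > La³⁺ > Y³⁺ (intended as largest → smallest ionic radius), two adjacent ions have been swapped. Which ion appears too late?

Cs⁺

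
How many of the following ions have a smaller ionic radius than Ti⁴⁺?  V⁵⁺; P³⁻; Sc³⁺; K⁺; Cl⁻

1

Each ion has 18 electrons. The ranking follows nuclear charge in reverse — greater Z gives a smaller radius. V⁵⁺ (Z=23), Ti⁴⁺ (Z=22), Sc³⁺ (Z=21), K⁺ (Z=19), Cl⁻ (Z=17), P³⁻ (Z=15).
Relative to Ti⁴⁺, the ions that are smaller are V⁵⁺. That's 1.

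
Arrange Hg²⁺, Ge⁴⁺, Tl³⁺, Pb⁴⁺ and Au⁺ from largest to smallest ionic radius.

Au⁺ > Hg²⁺ > Tl³⁺ > Pb⁴⁺ > Ge⁴⁺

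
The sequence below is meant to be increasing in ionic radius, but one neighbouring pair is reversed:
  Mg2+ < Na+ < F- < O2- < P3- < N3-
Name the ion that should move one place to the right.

Compare adjacent ions: same group and charge — period 2 sits above period 3, so N3- is smaller — yet in this increasing list P3- sits before N3-. Nothing else is reversed, so P3- should move one place to the right.

P3-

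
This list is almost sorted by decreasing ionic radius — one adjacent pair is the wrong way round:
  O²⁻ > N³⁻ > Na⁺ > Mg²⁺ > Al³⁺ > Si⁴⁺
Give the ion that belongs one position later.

O²⁻

Check each adjacent pair. O²⁻ and N³⁻ are reversed: O²⁻ and N³⁻ share 10 electrons; the higher nuclear charge on O (Z=8) contracts it more, so O²⁻ < N³⁻. No other neighbouring pair contradicts the periodic trends, so O²⁻ is the ion listed too early.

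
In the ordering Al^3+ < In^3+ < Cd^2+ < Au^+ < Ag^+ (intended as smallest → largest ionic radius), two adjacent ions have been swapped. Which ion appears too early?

Au^+

Scanning neighbour by neighbour, only Au^+/Ag^+ violates a trend: same group and charge — period 5 sits above period 6, so Ag^+ is smaller. That makes Au^+ the one sitting a position early relative to where it belongs.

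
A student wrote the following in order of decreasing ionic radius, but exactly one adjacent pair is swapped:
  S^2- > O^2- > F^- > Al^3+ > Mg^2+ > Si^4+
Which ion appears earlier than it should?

Compare adjacent ions: they are isoelectronic (10 e⁻) and Al has more protons than Mg (13 vs 12), making Al^3+ smaller — yet in this decreasing list Al^3+ sits before Mg^2+. Nothing else is reversed, so Al^3+ should move one place to the right.

Al^3+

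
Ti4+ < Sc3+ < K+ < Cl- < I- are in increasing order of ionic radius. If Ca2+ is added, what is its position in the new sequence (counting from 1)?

First list Z and electron count for each: Ti4+ has 18 e⁻ (Z=22), Sc3+ has 18 e⁻ (Z=21), Ca2+ has 18 e⁻ (Z=20), K+ has 18 e⁻ (Z=19), Cl- has 18 e⁻ (Z=17), I- has 54 e⁻ (Z=53). Ti4+ < Sc3+ (isoelectronic, higher Z=22 is smaller); Sc3+ < Ca2+ (isoelectronic, higher Z=21 is smaller); Ca2+ < K+ (isoelectronic, higher Z=20 is smaller); K+ < Cl- (isoelectronic, higher Z=19 is smaller); Cl- < I- (same group, 2 shells fewer).
Putting Ca2+ in gives Ti4+ < Sc3+ < Ca2+ < K+ < Cl- < I-; it lands at slot 3.

3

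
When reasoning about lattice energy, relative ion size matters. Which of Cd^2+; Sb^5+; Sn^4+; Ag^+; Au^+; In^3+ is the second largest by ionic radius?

Sb^5+ (Z=51, 46 e⁻), Sn^4+ (Z=50, 46 e⁻), In^3+ (Z=49, 46 e⁻), Cd^2+ (Z=48, 46 e⁻), Ag^+ (Z=47, 46 e⁻), Au^+ (Z=79, 78 e⁻). Sb^5+ < Sn^4+ (isoelectronic, higher Z=51 is smaller); Sn^4+ < In^3+ (both 46 e⁻, Z=50>49); In^3+ < Cd^2+ (isoelectronic, higher Z=49 is smaller); Cd^2+ < Ag^+ (both 46 e⁻, Z=48>47); Ag^+ < Au^+ (same group, 1 shell fewer).
Full ascending order: Sb^5+ < Sn^4+ < In^3+ < Cd^2+ < Ag^+ < Au^+. Counting from the largest, position 2 is Ag^+.

Ag^+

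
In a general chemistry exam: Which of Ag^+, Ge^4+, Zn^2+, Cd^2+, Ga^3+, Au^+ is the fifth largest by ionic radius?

Tabulating Z and e⁻: Ge^4+ (Z=32, 28 e⁻), Ga^3+ (Z=31, 28 e⁻), Zn^2+ (Z=30, 28 e⁻), Cd^2+ (Z=48, 46 e⁻), Ag^+ (Z=47, 46 e⁻), Au^+ (Z=79, 78 e⁻). Ge^4+ < Ga^3+ (isoelectronic, higher Z=32 is smaller); Ga^3+ < Zn^2+ (isoelectronic, higher Z=31 is smaller); Zn^2+ < Cd^2+ (same group, period 4 vs 5); Cd^2+ < Ag^+ (both 46 e⁻, Z=48>47); Ag^+ < Au^+ (same group, 1 shell fewer).
Ordering: Ge^4+ < Ga^3+ < Zn^2+ < Cd^2+ < Ag^+ < Au^+. The fifth largest is Ga^3+.

Ga^3+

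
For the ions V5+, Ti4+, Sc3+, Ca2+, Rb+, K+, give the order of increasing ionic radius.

Tabulating Z and e⁻: V5+ (Z=23, 18 e⁻), Ti4+ (Z=22, 18 e⁻), Sc3+ (Z=21, 18 e⁻), Ca2+ (Z=20, 18 e⁻), K+ (Z=19, 18 e⁻), Rb+ (Z=37, 36 e⁻). V5+ < Ti4+ (isoelectronic, higher Z=23 is smaller); Ti4+ < Sc3+ (isoelectronic, higher Z=22 is smaller); Sc3+ < Ca2+ (isoelectronic, higher Z=21 is smaller); Ca2+ < K+ (both 18 e⁻, Z=20>19); K+ < Rb+ (same group, 1 shell fewer).

V5+ < Ti4+ < Sc3+ < Ca2+ < K+ < Rb+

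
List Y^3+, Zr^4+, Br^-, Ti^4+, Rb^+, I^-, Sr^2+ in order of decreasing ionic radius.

I^- > Br^- > Rb^+ > Sr^2+ > Y^3+ > Zr^4+ > Ti^4+

Tabulating Z and e⁻: Ti^4+ (Z=22, 18 e⁻), Zr^4+ (Z=40, 36 e⁻), Y^3+ (Z=39, 36 e⁻), Sr^2+ (Z=38, 36 e⁻), Rb^+ (Z=37, 36 e⁻), Br^- (Z=35, 36 e⁻), I^- (Z=53, 54 e⁻). Ti^4+ < Zr^4+ (same group, period 4 vs 5); Zr^4+ < Y^3+ (isoelectronic, higher Z=40 is smaller); Y^3+ < Sr^2+ (isoelectronic, higher Z=39 is smaller); Sr^2+ < Rb^+ (isoelectronic, higher Z=38 is smaller); Rb^+ < Br^- (both 36 e⁻, Z=37>35); Br^- < I^- (same group, 1 shell fewer).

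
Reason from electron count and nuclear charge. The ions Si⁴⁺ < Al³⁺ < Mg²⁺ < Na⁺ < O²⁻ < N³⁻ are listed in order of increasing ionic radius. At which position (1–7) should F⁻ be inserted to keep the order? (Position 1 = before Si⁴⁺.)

All of these have 10 electrons (isoelectronic). With the same electron cloud, the ion with the most protons pulls it in tightest. Nuclear charges: Si⁴⁺ (Z=14), Al³⁺ (Z=13), Mg²⁺ (Z=12), Na⁺ (Z=11), F⁻ (Z=9), O²⁻ (Z=8), N³⁻ (Z=7). Highest Z is smallest.
The complete sequence is Si⁴⁺ < Al³⁺ < Mg²⁺ < Na⁺ < F⁻ < O²⁻ < N³⁻. F⁻ sits at position 5.

5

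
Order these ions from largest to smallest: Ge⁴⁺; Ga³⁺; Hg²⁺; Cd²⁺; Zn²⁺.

Electron counts and nuclear charges: Ge⁴⁺ (Z=32, 28 e⁻), Ga³⁺ (Z=31, 28 e⁻), Zn²⁺ (Z=30, 28 e⁻), Cd²⁺ (Z=48, 46 e⁻), Hg²⁺ (Z=80, 78 e⁻). Ge⁴⁺ < Ga³⁺ (both 28 e⁻, Z=32>31); Ga³⁺ < Zn²⁺ (both 28 e⁻, Z=31>30); Zn²⁺ < Cd²⁺ (same group, 1 shell fewer); Cd²⁺ < Hg²⁺ (same group, period 5 vs 6).

Hg²⁺ > Cd²⁺ > Zn²⁺ > Ga³⁺ > Ge⁴⁺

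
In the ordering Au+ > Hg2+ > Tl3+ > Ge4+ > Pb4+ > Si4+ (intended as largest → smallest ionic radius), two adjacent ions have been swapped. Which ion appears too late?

Scanning neighbour by neighbour, only Ge4+/Pb4+ violates a trend: both in group 14 with the same charge; Ge4+ (period 4) has the smaller radius. That makes Pb4+ the one sitting a position late relative to where it belongs.

Pb4+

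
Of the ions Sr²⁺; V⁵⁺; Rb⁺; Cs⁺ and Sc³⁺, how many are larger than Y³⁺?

Tabulating Z and e⁻: V⁵⁺ (Z=23, 18 e⁻), Sc³⁺ (Z=21, 18 e⁻), Y³⁺ (Z=39, 36 e⁻), Sr²⁺ (Z=38, 36 e⁻), Rb⁺ (Z=37, 36 e⁻), Cs⁺ (Z=55, 54 e⁻). V⁵⁺ < Sc³⁺ (both 18 e⁻, Z=23>21); Sc³⁺ < Y³⁺ (same group, 1 shell fewer); Y³⁺ < Sr²⁺ (isoelectronic, higher Z=39 is smaller); Sr²⁺ < Rb⁺ (both 36 e⁻, Z=38>37); Rb⁺ < Cs⁺ (same group, period 5 vs 6).
Placing each against Y³⁺: smaller — V⁵⁺, Sc³⁺; larger — Sr²⁺, Rb⁺, Cs⁺. Count: 3.

3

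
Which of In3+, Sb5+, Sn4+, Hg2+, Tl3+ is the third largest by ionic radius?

In3+

First list Z and electron count for each: Sb5+ has 46 e⁻ (Z=51), Sn4+ has 46 e⁻ (Z=50), In3+ has 46 e⁻ (Z=49), Tl3+ has 78 e⁻ (Z=81), Hg2+ has 78 e⁻ (Z=80). Sb5+ < Sn4+ (both 46 e⁻, Z=51>50); Sn4+ < In3+ (both 46 e⁻, Z=50>49); In3+ < Tl3+ (same group, 1 shell fewer); Tl3+ < Hg2+ (isoelectronic, higher Z=81 is smaller).
So the order is Sb5+ < Sn4+ < In3+ < Tl3+ < Hg2+; the 3rd-largest ion is In3+.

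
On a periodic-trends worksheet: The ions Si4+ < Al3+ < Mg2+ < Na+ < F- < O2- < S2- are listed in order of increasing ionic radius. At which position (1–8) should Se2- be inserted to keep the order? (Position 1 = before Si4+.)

8

Electron counts and nuclear charges: Si4+ (Z=14, 10 e⁻), Al3+ (Z=13, 10 e⁻), Mg2+ (Z=12, 10 e⁻), Na+ (Z=11, 10 e⁻), F- (Z=9, 10 e⁻), O2- (Z=8, 10 e⁻), S2- (Z=16, 18 e⁻), Se2- (Z=34, 36 e⁻). Si4+ < Al3+ (isoelectronic, higher Z=14 is smaller); Al3+ < Mg2+ (both 10 e⁻, Z=13>12); Mg2+ < Na+ (both 10 e⁻, Z=12>11); Na+ < F- (isoelectronic, higher Z=11 is smaller); F- < O2- (both 10 e⁻, Z=9>8); O2- < S2- (same group, period 2 vs 3); S2- < Se2- (same group, 1 shell fewer).
Putting Se2- in gives Si4+ < Al3+ < Mg2+ < Na+ < F- < O2- < S2- < Se2-; it lands at slot 8.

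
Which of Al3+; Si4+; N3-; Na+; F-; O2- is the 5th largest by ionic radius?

Isoelectronic series (10 e⁻ each). Size is set by nuclear charge: more protons means a smaller ion. Si4+ (Z=14), Al3+ (Z=13), Na+ (Z=11), F- (Z=9), O2- (Z=8), N3- (Z=7).
That gives Si4+ < Al3+ < Na+ < F- < O2- < N3-. From the largest end, number 5 is Al3+.

Al3+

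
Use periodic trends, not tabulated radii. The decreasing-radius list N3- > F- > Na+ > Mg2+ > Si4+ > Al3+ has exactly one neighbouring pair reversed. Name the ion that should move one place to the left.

Check each adjacent pair. Si4+ and Al3+ are reversed: Si4+ and Al3+ share 10 electrons; the higher nuclear charge on Si (Z=14) contracts it more, so Si4+ < Al3+. No other neighbouring pair contradicts the periodic trends, so Al3+ is the ion listed too late.

Al3+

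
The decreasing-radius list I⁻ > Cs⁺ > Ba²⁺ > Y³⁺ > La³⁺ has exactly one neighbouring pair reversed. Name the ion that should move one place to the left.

La³⁺

The pair Y³⁺, La³⁺ is the wrong way round — same group and charge — period 5 sits above period 6, so Y³⁺ is smaller. All other adjacent pairs agree with periodic trends, so La³⁺ is the misplaced ion.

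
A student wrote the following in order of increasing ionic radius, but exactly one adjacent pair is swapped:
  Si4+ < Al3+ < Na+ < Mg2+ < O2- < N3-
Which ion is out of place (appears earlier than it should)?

Na+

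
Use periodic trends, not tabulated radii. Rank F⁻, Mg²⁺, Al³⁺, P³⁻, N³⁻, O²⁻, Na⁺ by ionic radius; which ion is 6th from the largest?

Mg²⁺

Tabulating Z and e⁻: Al³⁺ has 10 e⁻ (Z=13), Mg²⁺ has 10 e⁻ (Z=12), Na⁺ has 10 e⁻ (Z=11), F⁻ has 10 e⁻ (Z=9), O²⁻ has 10 e⁻ (Z=8), N³⁻ has 10 e⁻ (Z=7), P³⁻ has 18 e⁻ (Z=15). Al³⁺ < Mg²⁺ (isoelectronic, higher Z=13 is smaller); Mg²⁺ < Na⁺ (both 10 e⁻, Z=12>11); Na⁺ < F⁻ (both 10 e⁻, Z=11>9); F⁻ < O²⁻ (both 10 e⁻, Z=9>8); O²⁻ < N³⁻ (both 10 e⁻, Z=8>7); N³⁻ < P³⁻ (same group, 1 shell fewer).
So the order is Al³⁺ < Mg²⁺ < Na⁺ < F⁻ < O²⁻ < N³⁻ < P³⁻; the 6th-largest ion is Mg²⁺.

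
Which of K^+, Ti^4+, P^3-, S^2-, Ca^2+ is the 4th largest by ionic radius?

Ca^2+

These species are isoelectronic with 18 electrons. The only difference is the number of protons: Ti^4+ (Z=22), Ca^2+ (Z=20), K^+ (Z=19), S^2- (Z=16), P^3- (Z=15). The strongest nuclear pull (Ti^4+) gives the smallest ion.
Ordering: Ti^4+ < Ca^2+ < K^+ < S^2- < P^3-. The 4th largest is Ca^2+.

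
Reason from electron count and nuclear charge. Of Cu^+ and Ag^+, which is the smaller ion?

These ions sit in one column with identical charge. Each step down the periodic table adds a principal shell, increasing the radius.

Cu^+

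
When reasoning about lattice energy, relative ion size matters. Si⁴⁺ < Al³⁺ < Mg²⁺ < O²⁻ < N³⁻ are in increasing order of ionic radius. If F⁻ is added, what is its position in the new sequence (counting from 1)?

These species are isoelectronic with 10 electrons. The only difference is the number of protons: Si⁴⁺ (Z=14), Al³⁺ (Z=13), Mg²⁺ (Z=12), F⁻ (Z=9), O²⁻ (Z=8), N³⁻ (Z=7). The strongest nuclear pull (Si⁴⁺) gives the smallest ion.
With F⁻ included the full order is Si⁴⁺ < Al³⁺ < Mg²⁺ < F⁻ < O²⁻ < N³⁻, so it takes position 4.

4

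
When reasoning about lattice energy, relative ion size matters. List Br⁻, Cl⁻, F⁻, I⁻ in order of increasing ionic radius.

These ions sit in one column with identical charge. Each step down the periodic table adds a principal shell, increasing the radius.

F⁻ < Cl⁻ < Br⁻ < I⁻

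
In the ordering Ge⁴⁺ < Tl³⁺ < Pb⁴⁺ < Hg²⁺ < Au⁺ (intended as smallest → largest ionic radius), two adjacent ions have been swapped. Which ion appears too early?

Tl³⁺

Check each adjacent pair. Tl³⁺ and Pb⁴⁺ are reversed: they are isoelectronic (78 e⁻) and Pb has more protons than Tl (82 vs 81), making Pb⁴⁺ smaller. No other neighbouring pair contradicts the periodic trends, so Tl³⁺ is the ion listed too early.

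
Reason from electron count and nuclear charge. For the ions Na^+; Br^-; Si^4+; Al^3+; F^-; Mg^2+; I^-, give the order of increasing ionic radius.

Si^4+ < Al^3+ < Mg^2+ < Na^+ < F^- < Br^- < I^-

Work out protons and electrons: Si^4+ (Z=14, 10 e⁻), Al^3+ (Z=13, 10 e⁻), Mg^2+ (Z=12, 10 e⁻), Na^+ (Z=11, 10 e⁻), F^- (Z=9, 10 e⁻), Br^- (Z=35, 36 e⁻), I^- (Z=53, 54 e⁻). Si^4+ < Al^3+ (isoelectronic, higher Z=14 is smaller); Al^3+ < Mg^2+ (isoelectronic, higher Z=13 is smaller); Mg^2+ < Na^+ (both 10 e⁻, Z=12>11); Na^+ < F^- (isoelectronic, higher Z=11 is smaller); F^- < Br^- (same group, period 2 vs 4); Br^- < I^- (same group, 1 shell fewer).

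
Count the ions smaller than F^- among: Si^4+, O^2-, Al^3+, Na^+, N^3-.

3

Each ion has 10 electrons. The ranking follows nuclear charge in reverse — greater Z gives a smaller radius. Si^4+ (Z=14), Al^3+ (Z=13), Na^+ (Z=11), F^- (Z=9), O^2- (Z=8), N^3- (Z=7).
Overall: Si^4+ < Al^3+ < Na^+ < F^- < O^2- < N^3-. F^- has 3 below it and 2 above. That's 3.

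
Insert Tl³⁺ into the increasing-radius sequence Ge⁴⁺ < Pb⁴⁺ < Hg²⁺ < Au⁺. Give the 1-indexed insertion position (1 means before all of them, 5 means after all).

3

Ge⁴⁺ has 28 e⁻ (Z=32), Pb⁴⁺ has 78 e⁻ (Z=82), Tl³⁺ has 78 e⁻ (Z=81), Hg²⁺ has 78 e⁻ (Z=80), Au⁺ has 78 e⁻ (Z=79). Ge⁴⁺ < Pb⁴⁺ (same group, 2 shells fewer); Pb⁴⁺ < Tl³⁺ (isoelectronic, higher Z=82 is smaller); Tl³⁺ < Hg²⁺ (both 78 e⁻, Z=81>80); Hg²⁺ < Au⁺ (isoelectronic, higher Z=80 is smaller).
Putting Tl³⁺ in gives Ge⁴⁺ < Pb⁴⁺ < Tl³⁺ < Hg²⁺ < Au⁺; it lands at slot 3.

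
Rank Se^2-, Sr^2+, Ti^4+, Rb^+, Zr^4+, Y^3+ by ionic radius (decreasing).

Se^2- > Rb^+ > Sr^2+ > Y^3+ > Zr^4+ > Ti^4+

Work out protons and electrons: Ti^4+ has 18 e⁻ (Z=22), Zr^4+ has 36 e⁻ (Z=40), Y^3+ has 36 e⁻ (Z=39), Sr^2+ has 36 e⁻ (Z=38), Rb^+ has 36 e⁻ (Z=37), Se^2- has 36 e⁻ (Z=34). Ti^4+ < Zr^4+ (same group, 1 shell fewer); Zr^4+ < Y^3+ (both 36 e⁻, Z=40>39); Y^3+ < Sr^2+ (isoelectronic, higher Z=39 is smaller); Sr^2+ < Rb^+ (both 36 e⁻, Z=38>37); Rb^+ < Se^2- (isoelectronic, higher Z=37 is smaller).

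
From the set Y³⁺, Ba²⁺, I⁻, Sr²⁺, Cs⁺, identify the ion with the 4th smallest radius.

Work out protons and electrons: Y³⁺ (Z=39, 36 e⁻), Sr²⁺ (Z=38, 36 e⁻), Ba²⁺ (Z=56, 54 e⁻), Cs⁺ (Z=55, 54 e⁻), I⁻ (Z=53, 54 e⁻). Y³⁺ < Sr²⁺ (both 36 e⁻, Z=39>38); Sr²⁺ < Ba²⁺ (same group, period 5 vs 6); Ba²⁺ < Cs⁺ (isoelectronic, higher Z=56 is smaller); Cs⁺ < I⁻ (both 54 e⁻, Z=55>53).
That gives Y³⁺ < Sr²⁺ < Ba²⁺ < Cs⁺ < I⁻. From the smallest end, number 4 is Cs⁺.

Cs⁺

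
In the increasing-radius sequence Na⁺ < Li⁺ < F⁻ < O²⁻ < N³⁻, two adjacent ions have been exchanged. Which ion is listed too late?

Li⁺

The pair Na⁺, Li⁺ is the wrong way round — same group and charge — period 2 sits above period 3, so Li⁺ is smaller. All other adjacent pairs agree with periodic trends, so Li⁺ is the misplaced ion.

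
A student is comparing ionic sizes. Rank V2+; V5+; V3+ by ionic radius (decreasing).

For a single element, ionic radius drops as positive charge rises — V5+ < V2+.

V2+ > V3+ > V5+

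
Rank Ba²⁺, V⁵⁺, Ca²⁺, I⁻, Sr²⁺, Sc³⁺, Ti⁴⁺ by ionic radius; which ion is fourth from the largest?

Electron counts and nuclear charges: V⁵⁺: 18 e⁻, Z=23, Ti⁴⁺: 18 e⁻, Z=22, Sc³⁺: 18 e⁻, Z=21, Ca²⁺: 18 e⁻, Z=20, Sr²⁺: 36 e⁻, Z=38, Ba²⁺: 54 e⁻, Z=56, I⁻: 54 e⁻, Z=53. V⁵⁺ < Ti⁴⁺ (isoelectronic, higher Z=23 is smaller); Ti⁴⁺ < Sc³⁺ (isoelectronic, higher Z=22 is smaller); Sc³⁺ < Ca²⁺ (both 18 e⁻, Z=21>20); Ca²⁺ < Sr²⁺ (same group, 1 shell fewer); Sr²⁺ < Ba²⁺ (same group, 1 shell fewer); Ba²⁺ < I⁻ (both 54 e⁻, Z=56>53).
Ordering: V⁵⁺ < Ti⁴⁺ < Sc³⁺ < Ca²⁺ < Sr²⁺ < Ba²⁺ < I⁻. The fourth largest is Ca²⁺.

Ca²⁺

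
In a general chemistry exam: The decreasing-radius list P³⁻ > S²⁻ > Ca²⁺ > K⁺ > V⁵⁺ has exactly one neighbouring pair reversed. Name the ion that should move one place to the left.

K⁺

Compare adjacent ions: both have 18 electrons but Z(Ca)=20 > Z(K)=19, so Ca²⁺ should be the smaller of the two — yet in this decreasing list Ca²⁺ sits before K⁺. Nothing else is reversed, so K⁺ should move one place to the left.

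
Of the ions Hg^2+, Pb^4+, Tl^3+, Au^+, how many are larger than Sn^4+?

Electron counts and nuclear charges: Sn^4+: 46 e⁻, Z=50, Pb^4+: 78 e⁻, Z=82, Tl^3+: 78 e⁻, Z=81, Hg^2+: 78 e⁻, Z=80, Au^+: 78 e⁻, Z=79. Sn^4+ < Pb^4+ (same group, 1 shell fewer); Pb^4+ < Tl^3+ (both 78 e⁻, Z=82>81); Tl^3+ < Hg^2+ (both 78 e⁻, Z=81>80); Hg^2+ < Au^+ (isoelectronic, higher Z=80 is smaller).
Overall: Sn^4+ < Pb^4+ < Tl^3+ < Hg^2+ < Au^+. Sn^4+ has 0 below it and 4 above. That's 4.

4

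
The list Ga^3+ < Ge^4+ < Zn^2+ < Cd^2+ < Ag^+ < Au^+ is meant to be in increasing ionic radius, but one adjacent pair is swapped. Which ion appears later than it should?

Scanning neighbour by neighbour, only Ga^3+/Ge^4+ violates a trend: they are isoelectronic (28 e⁻) and Ge has more protons than Ga (32 vs 31), making Ge^4+ smaller. That makes Ge^4+ the one sitting a position late relative to where it belongs.

Ge^4+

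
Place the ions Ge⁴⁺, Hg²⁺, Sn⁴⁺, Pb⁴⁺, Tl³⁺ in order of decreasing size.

Tabulating Z and e⁻: Ge⁴⁺ (Z=32, 28 e⁻), Sn⁴⁺ (Z=50, 46 e⁻), Pb⁴⁺ (Z=82, 78 e⁻), Tl³⁺ (Z=81, 78 e⁻), Hg²⁺ (Z=80, 78 e⁻). Ge⁴⁺ < Sn⁴⁺ (same group, 1 shell fewer); Sn⁴⁺ < Pb⁴⁺ (same group, period 5 vs 6); Pb⁴⁺ < Tl³⁺ (isoelectronic, higher Z=82 is smaller); Tl³⁺ < Hg²⁺ (isoelectronic, higher Z=81 is smaller).

Hg²⁺ > Tl³⁺ > Pb⁴⁺ > Sn⁴⁺ > Ge⁴⁺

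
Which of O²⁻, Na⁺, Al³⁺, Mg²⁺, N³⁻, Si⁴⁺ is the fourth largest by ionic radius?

Mg²⁺

Each ion has 10 electrons. The ranking follows nuclear charge in reverse — greater Z gives a smaller radius. Si⁴⁺ (Z=14), Al³⁺ (Z=13), Mg²⁺ (Z=12), Na⁺ (Z=11), O²⁻ (Z=8), N³⁻ (Z=7).
Full ascending order: Si⁴⁺ < Al³⁺ < Mg²⁺ < Na⁺ < O²⁻ < N³⁻. Counting from the largest, position 4 is Mg²⁺.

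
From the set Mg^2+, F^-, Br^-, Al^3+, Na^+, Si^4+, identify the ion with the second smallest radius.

Si^4+: 10 e⁻, Z=14, Al^3+: 10 e⁻, Z=13, Mg^2+: 10 e⁻, Z=12, Na^+: 10 e⁻, Z=11, F^-: 10 e⁻, Z=9, Br^-: 36 e⁻, Z=35. Si^4+ < Al^3+ (isoelectronic, higher Z=14 is smaller); Al^3+ < Mg^2+ (both 10 e⁻, Z=13>12); Mg^2+ < Na^+ (both 10 e⁻, Z=12>11); Na^+ < F^- (isoelectronic, higher Z=11 is smaller); F^- < Br^- (same group, period 2 vs 4).
So the order is Si^4+ < Al^3+ < Mg^2+ < Na^+ < F^- < Br^-; the 2nd-smallest ion is Al^3+.

Al^3+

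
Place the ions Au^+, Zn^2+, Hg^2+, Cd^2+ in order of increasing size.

First list Z and electron count for each: Zn^2+: 28 e⁻, Z=30, Cd^2+: 46 e⁻, Z=48, Hg^2+: 78 e⁻, Z=80, Au^+: 78 e⁻, Z=79. Zn^2+ < Cd^2+ (same group, 1 shell fewer); Cd^2+ < Hg^2+ (same group, period 5 vs 6); Hg^2+ < Au^+ (isoelectronic, higher Z=80 is smaller).

Zn^2+ < Cd^2+ < Hg^2+ < Au^+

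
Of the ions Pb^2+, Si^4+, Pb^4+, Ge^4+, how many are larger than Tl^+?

0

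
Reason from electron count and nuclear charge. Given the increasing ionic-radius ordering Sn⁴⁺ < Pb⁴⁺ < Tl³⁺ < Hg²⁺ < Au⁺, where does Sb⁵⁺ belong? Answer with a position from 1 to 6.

1

First list Z and electron count for each: Sb⁵⁺: 46 e⁻, Z=51, Sn⁴⁺: 46 e⁻, Z=50, Pb⁴⁺: 78 e⁻, Z=82, Tl³⁺: 78 e⁻, Z=81, Hg²⁺: 78 e⁻, Z=80, Au⁺: 78 e⁻, Z=79. Sb⁵⁺ < Sn⁴⁺ (both 46 e⁻, Z=51>50); Sn⁴⁺ < Pb⁴⁺ (same group, period 5 vs 6); Pb⁴⁺ < Tl³⁺ (both 78 e⁻, Z=82>81); Tl³⁺ < Hg²⁺ (isoelectronic, higher Z=81 is smaller); Hg²⁺ < Au⁺ (isoelectronic, higher Z=80 is smaller).
Merged order: Sb⁵⁺ < Sn⁴⁺ < Pb⁴⁺ < Tl³⁺ < Hg²⁺ < Au⁺ — Sb⁵⁺ is number 1.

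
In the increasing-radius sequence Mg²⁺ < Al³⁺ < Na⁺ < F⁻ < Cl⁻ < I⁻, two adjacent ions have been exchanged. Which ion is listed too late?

Al³⁺

Check each adjacent pair. Mg²⁺ and Al³⁺ are reversed: both have 10 electrons but Z(Al)=13 > Z(Mg)=12, so Al³⁺ should be the smaller of the two. No other neighbouring pair contradicts the periodic trends, so Al³⁺ is the ion listed too late.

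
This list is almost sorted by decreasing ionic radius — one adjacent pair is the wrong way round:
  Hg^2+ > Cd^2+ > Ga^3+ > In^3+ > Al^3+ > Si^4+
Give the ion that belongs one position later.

Scanning neighbour by neighbour, only Ga^3+/In^3+ violates a trend: both in group 13 with the same charge; Ga^3+ (period 4) has the smaller radius. That makes Ga^3+ the one sitting a position early relative to where it belongs.

Ga^3+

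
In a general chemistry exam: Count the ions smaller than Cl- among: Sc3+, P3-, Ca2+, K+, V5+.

All of these have 18 electrons (isoelectronic). With the same electron cloud, the ion with the most protons pulls it in tightest. Nuclear charges: V5+ (Z=23), Sc3+ (Z=21), Ca2+ (Z=20), K+ (Z=19), Cl- (Z=17), P3- (Z=15). Highest Z is smallest.
Ordering all of them (including Cl-) by radius gives V5+ < Sc3+ < Ca2+ < K+ < Cl- < P3-. So 4 are smaller.

4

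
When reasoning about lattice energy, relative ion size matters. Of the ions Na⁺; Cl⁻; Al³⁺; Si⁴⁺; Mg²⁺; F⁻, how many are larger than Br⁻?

0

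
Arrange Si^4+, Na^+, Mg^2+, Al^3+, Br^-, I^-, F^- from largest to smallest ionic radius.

I^- > Br^- > F^- > Na^+ > Mg^2+ > Al^3+ > Si^4+

Electron counts and nuclear charges: Si^4+ has 10 e⁻ (Z=14), Al^3+ has 10 e⁻ (Z=13), Mg^2+ has 10 e⁻ (Z=12), Na^+ has 10 e⁻ (Z=11), F^- has 10 e⁻ (Z=9), Br^- has 36 e⁻ (Z=35), I^- has 54 e⁻ (Z=53). Si^4+ < Al^3+ (isoelectronic, higher Z=14 is smaller); Al^3+ < Mg^2+ (both 10 e⁻, Z=13>12); Mg^2+ < Na^+ (isoelectronic, higher Z=12 is smaller); Na^+ < F^- (isoelectronic, higher Z=11 is smaller); F^- < Br^- (same group, 2 shells fewer); Br^- < I^- (same group, 1 shell fewer).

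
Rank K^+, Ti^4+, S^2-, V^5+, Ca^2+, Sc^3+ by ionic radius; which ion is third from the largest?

These species are isoelectronic with 18 electrons. The only difference is the number of protons: V^5+ (Z=23), Ti^4+ (Z=22), Sc^3+ (Z=21), Ca^2+ (Z=20), K^+ (Z=19), S^2- (Z=16). The strongest nuclear pull (V^5+) gives the smallest ion.
So the order is V^5+ < Ti^4+ < Sc^3+ < Ca^2+ < K^+ < S^2-; the 3rd-largest ion is Ca^2+.

Ca^2+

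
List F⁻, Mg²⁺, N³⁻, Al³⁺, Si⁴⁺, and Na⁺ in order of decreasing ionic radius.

N³⁻ > F⁻ > Na⁺ > Mg²⁺ > Al³⁺ > Si⁴⁺

These species are isoelectronic with 10 electrons. The only difference is the number of protons: Si⁴⁺ (Z=14), Al³⁺ (Z=13), Mg²⁺ (Z=12), Na⁺ (Z=11), F⁻ (Z=9), N³⁻ (Z=7). The strongest nuclear pull (Si⁴⁺) gives the smallest ion.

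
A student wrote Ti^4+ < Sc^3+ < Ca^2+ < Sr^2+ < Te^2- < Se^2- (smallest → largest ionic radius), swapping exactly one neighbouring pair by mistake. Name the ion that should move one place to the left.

Se^2-

Scanning neighbour by neighbour, only Te^2-/Se^2- violates a trend: both in group 16 with the same charge; Se^2- (period 4) has the smaller radius. That makes Se^2- the one sitting a position late relative to where it belongs.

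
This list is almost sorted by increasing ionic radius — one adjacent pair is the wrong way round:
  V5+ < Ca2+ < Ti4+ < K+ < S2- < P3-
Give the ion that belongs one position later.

Ca2+

The pair Ca2+, Ti4+ is the wrong way round — both have 18 electrons but Z(Ti)=22 > Z(Ca)=20, so Ti4+ should be the smaller of the two. All other adjacent pairs agree with periodic trends, so Ca2+ is the misplaced ion.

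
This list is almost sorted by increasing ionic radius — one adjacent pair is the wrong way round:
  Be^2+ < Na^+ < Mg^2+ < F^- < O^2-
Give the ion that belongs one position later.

Compare adjacent ions: they are isoelectronic (10 e⁻) and Mg has more protons than Na (12 vs 11), making Mg^2+ smaller — yet in this increasing list Na^+ sits before Mg^2+. Nothing else is reversed, so Na^+ should move one place to the right.

Na^+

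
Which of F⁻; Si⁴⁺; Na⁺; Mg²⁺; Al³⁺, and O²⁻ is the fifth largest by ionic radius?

All of these have 10 electrons (isoelectronic). With the same electron cloud, the ion with the most protons pulls it in tightest. Nuclear charges: Si⁴⁺ (Z=14), Al³⁺ (Z=13), Mg²⁺ (Z=12), Na⁺ (Z=11), F⁻ (Z=9), O²⁻ (Z=8). Highest Z is smallest.
Full ascending order: Si⁴⁺ < Al³⁺ < Mg²⁺ < Na⁺ < F⁻ < O²⁻. Counting from the largest, position 5 is Al³⁺.

Al³⁺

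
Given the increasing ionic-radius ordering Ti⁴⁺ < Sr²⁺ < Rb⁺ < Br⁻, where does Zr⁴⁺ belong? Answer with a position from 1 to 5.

Electron counts and nuclear charges: Ti⁴⁺: 18 e⁻, Z=22, Zr⁴⁺: 36 e⁻, Z=40, Sr²⁺: 36 e⁻, Z=38, Rb⁺: 36 e⁻, Z=37, Br⁻: 36 e⁻, Z=35. Ti⁴⁺ < Zr⁴⁺ (same group, 1 shell fewer); Zr⁴⁺ < Sr²⁺ (both 36 e⁻, Z=40>38); Sr²⁺ < Rb⁺ (isoelectronic, higher Z=38 is smaller); Rb⁺ < Br⁻ (isoelectronic, higher Z=37 is smaller).
With Zr⁴⁺ included the full order is Ti⁴⁺ < Zr⁴⁺ < Sr²⁺ < Rb⁺ < Br⁻, so it takes position 2.

2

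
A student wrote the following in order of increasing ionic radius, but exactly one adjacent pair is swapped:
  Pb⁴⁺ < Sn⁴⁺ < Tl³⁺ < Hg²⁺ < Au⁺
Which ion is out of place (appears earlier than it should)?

Pb⁴⁺

The pair Pb⁴⁺, Sn⁴⁺ is the wrong way round — Sn⁴⁺ and Pb⁴⁺ are in one column with the same charge; the lighter period-5 ion has one fewer shell and is smaller. All other adjacent pairs agree with periodic trends, so Pb⁴⁺ is the misplaced ion.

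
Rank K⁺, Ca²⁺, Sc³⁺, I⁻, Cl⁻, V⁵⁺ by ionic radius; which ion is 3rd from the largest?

K⁺

V⁵⁺ (Z=23, 18 e⁻), Sc³⁺ (Z=21, 18 e⁻), Ca²⁺ (Z=20, 18 e⁻), K⁺ (Z=19, 18 e⁻), Cl⁻ (Z=17, 18 e⁻), I⁻ (Z=53, 54 e⁻). V⁵⁺ < Sc³⁺ (both 18 e⁻, Z=23>21); Sc³⁺ < Ca²⁺ (isoelectronic, higher Z=21 is smaller); Ca²⁺ < K⁺ (isoelectronic, higher Z=20 is smaller); K⁺ < Cl⁻ (isoelectronic, higher Z=19 is smaller); Cl⁻ < I⁻ (same group, period 3 vs 5).
Full ascending order: V⁵⁺ < Sc³⁺ < Ca²⁺ < K⁺ < Cl⁻ < I⁻. Counting from the largest, position 3 is K⁺.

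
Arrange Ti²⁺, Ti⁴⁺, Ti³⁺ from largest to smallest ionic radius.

Ti²⁺ > Ti³⁺ > Ti⁴⁺

Same element, different charge: the more highly charged cation has fewer electrons and a greater effective nuclear charge per electron, making Ti⁴⁺ the smallest.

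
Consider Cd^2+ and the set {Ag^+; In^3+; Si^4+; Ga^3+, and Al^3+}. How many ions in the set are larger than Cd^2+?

1

Tabulating Z and e⁻: Si^4+: 10 e⁻, Z=14, Al^3+: 10 e⁻, Z=13, Ga^3+: 28 e⁻, Z=31, In^3+: 46 e⁻, Z=49, Cd^2+: 46 e⁻, Z=48, Ag^+: 46 e⁻, Z=47. Si^4+ < Al^3+ (isoelectronic, higher Z=14 is smaller); Al^3+ < Ga^3+ (same group, period 3 vs 4); Ga^3+ < In^3+ (same group, period 4 vs 5); In^3+ < Cd^2+ (both 46 e⁻, Z=49>48); Cd^2+ < Ag^+ (isoelectronic, higher Z=48 is smaller).
Overall: Si^4+ < Al^3+ < Ga^3+ < In^3+ < Cd^2+ < Ag^+. Cd^2+ has 4 below it and 1 above. Count: 1.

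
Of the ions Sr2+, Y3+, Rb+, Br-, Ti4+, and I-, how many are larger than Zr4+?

5

Work out protons and electrons: Ti4+: 18 e⁻, Z=22, Zr4+: 36 e⁻, Z=40, Y3+: 36 e⁻, Z=39, Sr2+: 36 e⁻, Z=38, Rb+: 36 e⁻, Z=37, Br-: 36 e⁻, Z=35, I-: 54 e⁻, Z=53. Ti4+ < Zr4+ (same group, period 4 vs 5); Zr4+ < Y3+ (isoelectronic, higher Z=40 is smaller); Y3+ < Sr2+ (both 36 e⁻, Z=39>38); Sr2+ < Rb+ (both 36 e⁻, Z=38>37); Rb+ < Br- (isoelectronic, higher Z=37 is smaller); Br- < I- (same group, 1 shell fewer).
Relative to Zr4+, the ions that are larger are Y3+, Sr2+, Rb+, Br-, I-. Count: 5.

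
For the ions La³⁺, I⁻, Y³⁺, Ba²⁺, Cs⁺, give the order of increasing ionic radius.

Y³⁺ < La³⁺ < Ba²⁺ < Cs⁺ < I⁻

Y³⁺ has 36 e⁻ (Z=39), La³⁺ has 54 e⁻ (Z=57), Ba²⁺ has 54 e⁻ (Z=56), Cs⁺ has 54 e⁻ (Z=55), I⁻ has 54 e⁻ (Z=53). Y³⁺ < La³⁺ (same group, period 5 vs 6); La³⁺ < Ba²⁺ (isoelectronic, higher Z=57 is smaller); Ba²⁺ < Cs⁺ (both 54 e⁻, Z=56>55); Cs⁺ < I⁻ (both 54 e⁻, Z=55>53).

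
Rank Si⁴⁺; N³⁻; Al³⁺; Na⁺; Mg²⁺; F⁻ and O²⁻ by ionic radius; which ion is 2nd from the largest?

These species are isoelectronic with 10 electrons. The only difference is the number of protons: Si⁴⁺ (Z=14), Al³⁺ (Z=13), Mg²⁺ (Z=12), Na⁺ (Z=11), F⁻ (Z=9), O²⁻ (Z=8), N³⁻ (Z=7). The strongest nuclear pull (Si⁴⁺) gives the smallest ion.
Full ascending order: Si⁴⁺ < Al³⁺ < Mg²⁺ < Na⁺ < F⁻ < O²⁻ < N³⁻. Counting from the largest, position 2 is O²⁻.

O²⁻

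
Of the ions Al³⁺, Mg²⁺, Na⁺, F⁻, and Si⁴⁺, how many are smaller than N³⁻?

Each ion has 10 electrons. The ranking follows nuclear charge in reverse — greater Z gives a smaller radius. Si⁴⁺ (Z=14), Al³⁺ (Z=13), Mg²⁺ (Z=12), Na⁺ (Z=11), F⁻ (Z=9), N³⁻ (Z=7).
Relative to N³⁻, the ions that are smaller are Si⁴⁺, Al³⁺, Mg²⁺, Na⁺, F⁻. Count: 5.

5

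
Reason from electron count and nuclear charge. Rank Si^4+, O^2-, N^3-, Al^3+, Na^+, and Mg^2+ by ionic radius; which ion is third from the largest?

Each ion has 10 electrons. The ranking follows nuclear charge in reverse — greater Z gives a smaller radius. Si^4+ (Z=14), Al^3+ (Z=13), Mg^2+ (Z=12), Na^+ (Z=11), O^2- (Z=8), N^3- (Z=7).
So the order is Si^4+ < Al^3+ < Mg^2+ < Na^+ < O^2- < N^3-; the 3rd-largest ion is Na^+.

Na^+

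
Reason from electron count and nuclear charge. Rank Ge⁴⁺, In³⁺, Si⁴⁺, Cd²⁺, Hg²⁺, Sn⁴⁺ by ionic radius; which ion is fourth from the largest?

Tabulating Z and e⁻: Si⁴⁺ (Z=14, 10 e⁻), Ge⁴⁺ (Z=32, 28 e⁻), Sn⁴⁺ (Z=50, 46 e⁻), In³⁺ (Z=49, 46 e⁻), Cd²⁺ (Z=48, 46 e⁻), Hg²⁺ (Z=80, 78 e⁻). Si⁴⁺ < Ge⁴⁺ (same group, 1 shell fewer); Ge⁴⁺ < Sn⁴⁺ (same group, period 4 vs 5); Sn⁴⁺ < In³⁺ (both 46 e⁻, Z=50>49); In³⁺ < Cd²⁺ (isoelectronic, higher Z=49 is smaller); Cd²⁺ < Hg²⁺ (same group, 1 shell fewer).
Full ascending order: Si⁴⁺ < Ge⁴⁺ < Sn⁴⁺ < In³⁺ < Cd²⁺ < Hg²⁺. Counting from the largest, position 4 is Sn⁴⁺.

Sn⁴⁺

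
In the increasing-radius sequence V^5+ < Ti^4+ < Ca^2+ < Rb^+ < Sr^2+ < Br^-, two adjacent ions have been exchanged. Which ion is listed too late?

Sr^2+

Scanning neighbour by neighbour, only Rb^+/Sr^2+ violates a trend: both have 36 electrons but Z(Sr)=38 > Z(Rb)=37, so Sr^2+ should be the smaller of the two. That makes Sr^2+ the one sitting a position late relative to where it belongs.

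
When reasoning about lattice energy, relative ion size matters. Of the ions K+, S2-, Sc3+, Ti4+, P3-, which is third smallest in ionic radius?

All of these have 18 electrons (isoelectronic). With the same electron cloud, the ion with the most protons pulls it in tightest. Nuclear charges: Ti4+ (Z=22), Sc3+ (Z=21), K+ (Z=19), S2- (Z=16), P3- (Z=15). Highest Z is smallest.
That gives Ti4+ < Sc3+ < K+ < S2- < P3-. From the smallest end, number 3 is K+.

K+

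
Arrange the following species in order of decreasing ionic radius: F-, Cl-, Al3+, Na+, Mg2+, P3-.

Work out protons and electrons: Al3+ has 10 e⁻ (Z=13), Mg2+ has 10 e⁻ (Z=12), Na+ has 10 e⁻ (Z=11), F- has 10 e⁻ (Z=9), Cl- has 18 e⁻ (Z=17), P3- has 18 e⁻ (Z=15). Al3+ < Mg2+ (isoelectronic, higher Z=13 is smaller); Mg2+ < Na+ (both 10 e⁻, Z=12>11); Na+ < F- (isoelectronic, higher Z=11 is smaller); F- < Cl- (same group, period 2 vs 3); Cl- < P3- (isoelectronic, higher Z=17 is smaller).

P3- > Cl- > F- > Na+ > Mg2+ > Al3+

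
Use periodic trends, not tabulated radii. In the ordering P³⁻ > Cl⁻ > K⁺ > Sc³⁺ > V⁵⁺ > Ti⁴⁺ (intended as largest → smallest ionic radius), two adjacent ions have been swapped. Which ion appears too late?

Ti⁴⁺

Check each adjacent pair. V⁵⁺ and Ti⁴⁺ are reversed: V⁵⁺ and Ti⁴⁺ share 18 electrons; the higher nuclear charge on V (Z=23) contracts it more, so V⁵⁺ < Ti⁴⁺. No other neighbouring pair contradicts the periodic trends, so Ti⁴⁺ is the ion listed too late.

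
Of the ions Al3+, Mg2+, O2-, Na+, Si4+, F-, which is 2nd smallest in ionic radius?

Al3+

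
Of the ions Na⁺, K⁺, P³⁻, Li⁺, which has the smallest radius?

Electron counts and nuclear charges: Li⁺ has 2 e⁻ (Z=3), Na⁺ has 10 e⁻ (Z=11), K⁺ has 18 e⁻ (Z=19), P³⁻ has 18 e⁻ (Z=15). Li⁺ < Na⁺ (same group, period 2 vs 3); Na⁺ < K⁺ (same group, period 3 vs 4); K⁺ < P³⁻ (both 18 e⁻, Z=19>15).

Li⁺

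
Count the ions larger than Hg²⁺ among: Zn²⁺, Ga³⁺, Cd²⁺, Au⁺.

1

First list Z and electron count for each: Ga³⁺ (Z=31, 28 e⁻), Zn²⁺ (Z=30, 28 e⁻), Cd²⁺ (Z=48, 46 e⁻), Hg²⁺ (Z=80, 78 e⁻), Au⁺ (Z=79, 78 e⁻). Ga³⁺ < Zn²⁺ (both 28 e⁻, Z=31>30); Zn²⁺ < Cd²⁺ (same group, period 4 vs 5); Cd²⁺ < Hg²⁺ (same group, 1 shell fewer); Hg²⁺ < Au⁺ (both 78 e⁻, Z=80>79).
Relative to Hg²⁺, the ions that are larger are Au⁺. Count: 1.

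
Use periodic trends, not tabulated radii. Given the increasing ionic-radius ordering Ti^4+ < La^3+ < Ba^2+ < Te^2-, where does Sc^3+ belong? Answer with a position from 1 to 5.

Work out protons and electrons: Ti^4+ (Z=22, 18 e⁻), Sc^3+ (Z=21, 18 e⁻), La^3+ (Z=57, 54 e⁻), Ba^2+ (Z=56, 54 e⁻), Te^2- (Z=52, 54 e⁻). Ti^4+ < Sc^3+ (both 18 e⁻, Z=22>21); Sc^3+ < La^3+ (same group, period 4 vs 6); La^3+ < Ba^2+ (isoelectronic, higher Z=57 is smaller); Ba^2+ < Te^2- (both 54 e⁻, Z=56>52).
Merged order: Ti^4+ < Sc^3+ < La^3+ < Ba^2+ < Te^2- — Sc^3+ is number 2.

2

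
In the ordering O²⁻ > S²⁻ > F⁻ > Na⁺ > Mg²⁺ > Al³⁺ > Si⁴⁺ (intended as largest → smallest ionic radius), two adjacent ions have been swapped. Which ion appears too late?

S²⁻

Scanning neighbour by neighbour, only O²⁻/S²⁻ violates a trend: both in group 16 with the same charge; O²⁻ (period 2) has the smaller radius. That makes S²⁻ the one sitting a position late relative to where it belongs.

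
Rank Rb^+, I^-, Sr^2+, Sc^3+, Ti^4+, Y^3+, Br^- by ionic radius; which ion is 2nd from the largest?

Br^-

Work out protons and electrons: Ti^4+: 18 e⁻, Z=22, Sc^3+: 18 e⁻, Z=21, Y^3+: 36 e⁻, Z=39, Sr^2+: 36 e⁻, Z=38, Rb^+: 36 e⁻, Z=37, Br^-: 36 e⁻, Z=35, I^-: 54 e⁻, Z=53. Ti^4+ < Sc^3+ (isoelectronic, higher Z=22 is smaller); Sc^3+ < Y^3+ (same group, period 4 vs 5); Y^3+ < Sr^2+ (isoelectronic, higher Z=39 is smaller); Sr^2+ < Rb^+ (both 36 e⁻, Z=38>37); Rb^+ < Br^- (isoelectronic, higher Z=37 is smaller); Br^- < I^- (same group, 1 shell fewer).
Ordering: Ti^4+ < Sc^3+ < Y^3+ < Sr^2+ < Rb^+ < Br^- < I^-. The 2nd largest is Br^-.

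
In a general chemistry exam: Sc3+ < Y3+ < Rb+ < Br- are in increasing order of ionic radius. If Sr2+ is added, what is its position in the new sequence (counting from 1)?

3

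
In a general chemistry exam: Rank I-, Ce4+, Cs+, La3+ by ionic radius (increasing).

Ce4+ < La3+ < Cs+ < I-

Isoelectronic series (54 e⁻ each). Size is set by nuclear charge: more protons means a smaller ion. Ce4+ (Z=58), La3+ (Z=57), Cs+ (Z=55), I- (Z=53).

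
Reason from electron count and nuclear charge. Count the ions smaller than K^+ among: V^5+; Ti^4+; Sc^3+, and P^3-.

These species are isoelectronic with 18 electrons. The only difference is the number of protons: V^5+ (Z=23), Ti^4+ (Z=22), Sc^3+ (Z=21), K^+ (Z=19), P^3- (Z=15). The strongest nuclear pull (V^5+) gives the smallest ion.
Overall: V^5+ < Ti^4+ < Sc^3+ < K^+ < P^3-. K^+ has 3 below it and 1 above. Count: 3.

3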